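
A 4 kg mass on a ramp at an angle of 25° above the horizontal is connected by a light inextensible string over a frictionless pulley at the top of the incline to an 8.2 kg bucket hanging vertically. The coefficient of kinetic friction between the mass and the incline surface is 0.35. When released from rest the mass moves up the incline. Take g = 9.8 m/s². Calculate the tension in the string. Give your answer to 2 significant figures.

46 N

For the mass on the incline: the weight component along the slope is m₁g sin 25° = 4 × 9.8 × 0.4226 = 16.566 N and the normal force is N = m₁g cos 25° = 35.527 N.
Kinetic friction opposes the mass's motion up the incline: f = μN = 0.35 × 35.527 = 12.434 N acting down the slope.
Newton's second law for the mass (up-slope positive): T − 16.566 − 12.434 = 4 a. For the hanging bucket (downward positive): 8.2 × 9.8 − T = 8.2 a.
Adding the two equations eliminates T: 51.360 = 12.2 a, so a = 4.2098 m/s².
Then from the hanging bucket's equation, T = 8.2 × (9.8 − 4.2098) = 45.840 N.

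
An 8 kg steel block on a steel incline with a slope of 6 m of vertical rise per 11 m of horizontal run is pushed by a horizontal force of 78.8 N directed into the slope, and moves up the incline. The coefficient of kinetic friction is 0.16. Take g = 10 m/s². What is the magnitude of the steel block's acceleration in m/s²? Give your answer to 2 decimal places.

The horizontal push has components F cos 28.61° = 78.8 × 0.8779 = 69.179 N up the incline and F sin 28.61° = 78.8 × 0.4789 = 37.737 N pressing into the surface.
The normal force is therefore N = mg cos 28.61° + F sin 28.61° = 70.232 + 37.737 = 107.969 N, and kinetic friction down the slope is μN = 0.16 × 107.969 = 17.275 N.
Along the incline: F cos 28.61° − mg sin 28.61° − μN = ma, so 69.179 − 38.312 − 17.275 = 8 a, giving a = 1.6990 m/s².

1.70 m/s²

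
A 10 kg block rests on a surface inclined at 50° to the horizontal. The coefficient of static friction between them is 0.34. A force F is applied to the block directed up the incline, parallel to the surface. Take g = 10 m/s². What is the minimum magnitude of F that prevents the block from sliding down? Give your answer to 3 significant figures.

54.7 N

The normal force is N = mg cos 50° = 64.279 N. With F at its minimum the block is on the verge of sliding down, so static friction is at its maximum μ_s N = 0.34 × 64.279 = 21.855 N and acts up the slope.
Equilibrium along the incline: F + μ_s N = mg sin 50°, so F = 76.604 − 21.855 = 54.749 N.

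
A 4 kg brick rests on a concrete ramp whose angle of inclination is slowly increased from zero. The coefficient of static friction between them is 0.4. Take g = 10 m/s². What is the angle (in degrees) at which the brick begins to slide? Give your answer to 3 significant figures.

At the threshold of sliding, static friction is at its maximum μ_s N and exactly balances the weight component along the incline: mg sin θ = μ_s mg cos θ.
Hence tan θ = μ_s = 0.4, so θ = arctan(0.4) = 21.8014°.

21.8°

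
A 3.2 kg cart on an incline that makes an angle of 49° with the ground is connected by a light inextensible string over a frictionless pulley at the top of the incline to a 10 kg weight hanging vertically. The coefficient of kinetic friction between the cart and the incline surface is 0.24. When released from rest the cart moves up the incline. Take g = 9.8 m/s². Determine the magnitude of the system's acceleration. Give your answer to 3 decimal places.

For the cart on the incline: the weight component along the slope is m₁g sin 49° = 3.2 × 9.8 × 0.7547 = 23.667 N and the normal force is N = m₁g cos 49° = 20.574 N.
Kinetic friction opposes the cart's motion up the incline: f = μN = 0.24 × 20.574 = 4.938 N acting down the slope.
Newton's second law for the cart (up-slope positive): T − 23.667 − 4.938 = 3.2 a. For the hanging weight (downward positive): 10 × 9.8 − T = 10 a.
Adding the two equations eliminates T: 69.395 = 13.2 a, so a = 5.2572 m/s².

5.257 m/s²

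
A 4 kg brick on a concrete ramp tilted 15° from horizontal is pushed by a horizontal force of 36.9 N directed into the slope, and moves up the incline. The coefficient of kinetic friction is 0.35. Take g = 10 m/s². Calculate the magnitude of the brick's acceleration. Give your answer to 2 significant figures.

2.1 m/s²

The horizontal push has components F cos 15° = 36.9 × 0.9659 = 35.642 N up the incline and F sin 15° = 36.9 × 0.2588 = 9.550 N pressing into the surface.
The normal force is therefore N = mg cos 15° + F sin 15° = 38.636 + 9.550 = 48.186 N, and kinetic friction down the slope is μN = 0.35 × 48.186 = 16.865 N.
Along the incline: F cos 15° − mg sin 15° − μN = ma, so 35.642 − 10.352 − 16.865 = 4 a, giving a = 2.1063 m/s².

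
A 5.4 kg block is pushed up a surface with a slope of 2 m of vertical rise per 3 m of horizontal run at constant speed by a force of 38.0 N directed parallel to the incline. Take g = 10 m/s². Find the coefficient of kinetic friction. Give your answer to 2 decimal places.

At constant speed ΣF = 0 along the incline. The applied 38.0 N acts up the slope; the weight component mg sin 33.69° = 29.954 N and kinetic friction μN both act down the slope.
So 38.0 = 29.954 + μ × 44.931, giving μ = (38.0 − 29.954) / 44.931 = 0.1791.

0.18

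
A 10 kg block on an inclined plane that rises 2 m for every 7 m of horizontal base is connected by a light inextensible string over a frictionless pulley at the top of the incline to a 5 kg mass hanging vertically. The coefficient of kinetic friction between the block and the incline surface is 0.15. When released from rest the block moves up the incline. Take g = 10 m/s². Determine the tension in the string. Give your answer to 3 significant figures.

For the block on the incline: the weight component along the slope is m₁g sin 15.95° = 10 × 10 × 0.2747 = 27.470 N and the normal force is N = m₁g cos 15.95° = 96.152 N.
Kinetic friction opposes the block's motion up the incline: f = μN = 0.15 × 96.152 = 14.423 N acting down the slope.
Newton's second law for the block (up-slope positive): T − 27.470 − 14.423 = 10 a. For the hanging mass (downward positive): 5 × 10 − T = 5 a.
Adding the two equations eliminates T: 8.107 = 15 a, so a = 0.5405 m/s².
Then from the hanging mass's equation, T = 5 × (10 − 0.5405) = 47.297 N.

47.3 N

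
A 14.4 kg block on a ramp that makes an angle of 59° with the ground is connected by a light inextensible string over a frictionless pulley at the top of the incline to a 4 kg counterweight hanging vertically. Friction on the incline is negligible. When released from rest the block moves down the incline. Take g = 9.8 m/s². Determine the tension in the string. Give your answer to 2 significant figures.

57 N

For the block on the incline: the weight component along the slope is m₁g sin 59° = 14.4 × 9.8 × 0.8572 = 120.968 N and the normal force is N = m₁g cos 59° = 72.682 N.
Newton's second law for the block (down-slope positive): 120.968 − T = 14.4 a. For the hanging counterweight (upward positive): T − 4 × 9.8 = 4 a.
Adding the two equations eliminates T: 81.768 = 18.4 a, so a = 4.4439 m/s².
Then from the hanging counterweight's equation, T = 4 × (9.8 + 4.4439) = 56.976 N.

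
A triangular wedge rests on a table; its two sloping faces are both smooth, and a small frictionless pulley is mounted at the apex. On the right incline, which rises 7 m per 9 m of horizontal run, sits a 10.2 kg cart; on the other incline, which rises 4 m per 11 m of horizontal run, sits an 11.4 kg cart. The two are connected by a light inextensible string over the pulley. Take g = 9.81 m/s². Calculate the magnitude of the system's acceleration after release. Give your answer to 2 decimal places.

Resolve each weight along its own incline: the 10.2 kg mass has component 10.2 × 9.81 × sin 37.87° = 61.432 N down its slope, and the 11.4 kg mass has 11.4 × 9.81 × sin 19.98° = 38.218 N down its slope.
The 10.2 kg side's 61.432 N exceeds the other side's 38.218 N, so that mass slides down and the 11.4 kg mass slides up. Taking that direction as positive, Newton's second law for the whole system gives 61.432 − 38.218 = (10.2 + 11.4) a, so a = 23.214 / 21.6 = 1.0747 m/s².

1.07 m/s²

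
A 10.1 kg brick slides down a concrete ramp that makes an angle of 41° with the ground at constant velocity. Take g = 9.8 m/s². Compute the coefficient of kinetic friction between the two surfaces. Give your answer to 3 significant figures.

At constant velocity the net force along the incline is zero: mg sin 41° = μ mg cos 41°.
So μ = tan 41° = 0.6561 / 0.7547 = 0.8694.

0.869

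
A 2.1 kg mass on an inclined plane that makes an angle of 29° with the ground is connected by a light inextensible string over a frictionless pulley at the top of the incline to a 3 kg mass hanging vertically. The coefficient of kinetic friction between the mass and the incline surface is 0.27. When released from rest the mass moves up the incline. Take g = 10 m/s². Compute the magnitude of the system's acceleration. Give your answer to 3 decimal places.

2.914 m/s²

For the mass on the incline: the weight component along the slope is m₁g sin 29° = 2.1 × 10 × 0.4848 = 10.181 N and the normal force is N = m₁g cos 29° = 18.367 N.
Kinetic friction opposes the mass's motion up the incline: f = μN = 0.27 × 18.367 = 4.959 N acting down the slope.
Newton's second law for the mass (up-slope positive): T − 10.181 − 4.959 = 2.1 a. For the hanging mass (downward positive): 3 × 10 − T = 3 a.
Adding the two equations eliminates T: 14.860 = 5.1 a, so a = 2.9137 m/s².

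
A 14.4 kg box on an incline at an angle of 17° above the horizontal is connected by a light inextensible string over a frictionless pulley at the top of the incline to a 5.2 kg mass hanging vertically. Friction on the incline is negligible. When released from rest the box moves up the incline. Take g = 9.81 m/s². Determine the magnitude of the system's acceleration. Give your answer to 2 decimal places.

0.50 m/s²

For the box on the incline: the weight component along the slope is m₁g sin 17° = 14.4 × 9.81 × 0.2924 = 41.306 N and the normal force is N = m₁g cos 17° = 135.091 N.
Newton's second law for the box (up-slope positive): T − 41.306 = 14.4 a. For the hanging mass (downward positive): 5.2 × 9.81 − T = 5.2 a.
Adding the two equations eliminates T: 9.706 = 19.6 a, so a = 0.4952 m/s².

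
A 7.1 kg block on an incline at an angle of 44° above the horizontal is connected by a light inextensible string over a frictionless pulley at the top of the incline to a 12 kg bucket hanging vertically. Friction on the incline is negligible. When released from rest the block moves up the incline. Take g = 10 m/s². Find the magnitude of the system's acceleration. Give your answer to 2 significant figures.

3.7 m/s²

For the block on the incline: the weight component along the slope is m₁g sin 44° = 7.1 × 10 × 0.6947 = 49.324 N and the normal force is N = m₁g cos 44° = 51.073 N.
Newton's second law for the block (up-slope positive): T − 49.324 = 7.1 a. For the hanging bucket (downward positive): 12 × 10 − T = 12 a.
Adding the two equations eliminates T: 70.676 = 19.1 a, so a = 3.7003 m/s².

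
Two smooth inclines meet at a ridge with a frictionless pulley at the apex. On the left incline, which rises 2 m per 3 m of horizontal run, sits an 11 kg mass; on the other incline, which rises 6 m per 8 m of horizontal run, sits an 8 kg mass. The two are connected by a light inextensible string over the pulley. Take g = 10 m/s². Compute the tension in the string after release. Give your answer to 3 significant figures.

Resolve each weight along its own incline: the 11 kg mass has component 11 × 10 × sin 33.69° = 61.017 N down its slope, and the 8 kg mass has 8 × 10 × sin 36.87° = 48.000 N down its slope.
The 11 kg side's 61.017 N exceeds the other side's 48.000 N, so that mass slides down and the 8 kg mass slides up. Taking that direction as positive, Newton's second law for the whole system gives 61.017 − 48.000 = (11 + 8) a, so a = 13.017 / 19 = 0.6851 m/s².
For the 8 kg mass (up-slope positive): T − 48.000 = 8 × 0.6851, so T = 53.481 N.

53.5 N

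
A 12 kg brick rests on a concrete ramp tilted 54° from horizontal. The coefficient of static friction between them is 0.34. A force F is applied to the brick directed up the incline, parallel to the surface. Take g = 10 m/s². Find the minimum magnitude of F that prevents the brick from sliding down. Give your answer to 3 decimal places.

The normal force is N = mg cos 54° = 70.534 N. With F at its minimum the brick is on the verge of sliding down, so static friction is at its maximum μ_s N = 0.34 × 70.534 = 23.982 N and acts up the slope.
Equilibrium along the incline: F + μ_s N = mg sin 54°, so F = 97.082 − 23.982 = 73.100 N.

73.100 N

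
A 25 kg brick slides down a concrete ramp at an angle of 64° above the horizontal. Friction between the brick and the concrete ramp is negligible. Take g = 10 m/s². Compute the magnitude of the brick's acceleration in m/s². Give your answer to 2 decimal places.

Resolving the weight along the incline: the component pulling the brick down the slope is mg sin 64° = 25 × 10 × 0.8988 = 224.700 N, and the normal force is N = mg cos 64° = 25 × 10 × 0.4384 = 109.600 N.
With no friction the net force along the incline is 224.700 N, so a = g sin 64° = 224.700 / 25 = 8.9880 m/s².

8.99 m/s²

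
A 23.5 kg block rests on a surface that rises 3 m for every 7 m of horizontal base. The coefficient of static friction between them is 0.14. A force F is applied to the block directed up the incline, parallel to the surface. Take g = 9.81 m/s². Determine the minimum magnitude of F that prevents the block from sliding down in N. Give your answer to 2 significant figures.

61 N

The normal force is N = mg cos 23.20° = 211.895 N. With F at its minimum the block is on the verge of sliding down, so static friction is at its maximum μ_s N = 0.14 × 211.895 = 29.665 N and acts up the slope.
Equilibrium along the incline: F + μ_s N = mg sin 23.20°, so F = 90.812 − 29.665 = 61.147 N.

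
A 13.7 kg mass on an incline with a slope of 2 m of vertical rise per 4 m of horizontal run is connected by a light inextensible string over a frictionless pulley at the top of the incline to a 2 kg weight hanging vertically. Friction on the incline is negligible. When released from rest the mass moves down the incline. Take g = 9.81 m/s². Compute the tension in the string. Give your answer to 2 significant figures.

25 N

For the mass on the incline: the weight component along the slope is m₁g sin 26.57° = 13.7 × 9.81 × 0.4472 = 60.102 N and the normal force is N = m₁g cos 26.57° = 120.208 N.
Newton's second law for the mass (down-slope positive): 60.102 − T = 13.7 a. For the hanging weight (upward positive): T − 2 × 9.81 = 2 a.
Adding the two equations eliminates T: 40.482 = 15.7 a, so a = 2.5785 m/s².
Then from the hanging weight's equation, T = 2 × (9.81 + 2.5785) = 24.777 N.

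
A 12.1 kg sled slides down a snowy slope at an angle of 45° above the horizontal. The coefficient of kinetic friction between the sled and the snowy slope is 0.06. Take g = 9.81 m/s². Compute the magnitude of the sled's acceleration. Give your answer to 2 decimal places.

6.52 m/s²

Resolving the weight along the incline: the component pulling the sled down the slope is mg sin 45° = 12.1 × 9.81 × 0.7071 = 83.933 N, and the normal force is N = mg cos 45° = 12.1 × 9.81 × 0.7071 = 83.933 N.
Kinetic friction acts up the slope with magnitude f = μN = 0.06 × 83.933 = 5.036 N.
Net force along the incline is 83.933 − 5.036 = 78.897 N, so a = 78.897 / 12.1 = 6.5204 m/s².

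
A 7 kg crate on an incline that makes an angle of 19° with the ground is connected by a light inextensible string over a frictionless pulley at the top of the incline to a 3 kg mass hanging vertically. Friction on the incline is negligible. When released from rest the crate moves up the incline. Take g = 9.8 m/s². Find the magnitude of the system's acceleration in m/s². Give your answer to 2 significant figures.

0.71 m/s²

For the crate on the incline: the weight component along the slope is m₁g sin 19° = 7 × 9.8 × 0.3256 = 22.336 N and the normal force is N = m₁g cos 19° = 64.863 N.
Newton's second law for the crate (up-slope positive): T − 22.336 = 7 a. For the hanging mass (downward positive): 3 × 9.8 − T = 3 a.
Adding the two equations eliminates T: 7.064 = 10 a, so a = 0.7064 m/s².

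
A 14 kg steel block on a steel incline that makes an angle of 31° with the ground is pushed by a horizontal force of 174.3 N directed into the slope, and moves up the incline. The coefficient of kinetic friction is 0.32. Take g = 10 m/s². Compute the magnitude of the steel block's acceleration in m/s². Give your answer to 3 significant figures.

0.727 m/s²

The horizontal push has components F cos 31° = 174.3 × 0.8572 = 149.410 N up the incline and F sin 31° = 174.3 × 0.5150 = 89.765 N pressing into the surface.
The normal force is therefore N = mg cos 31° + F sin 31° = 120.008 + 89.765 = 209.773 N, and kinetic friction down the slope is μN = 0.32 × 209.773 = 67.127 N.
Along the incline: F cos 31° − mg sin 31° − μN = ma, so 149.410 − 72.100 − 67.127 = 14 a, giving a = 0.7274 m/s².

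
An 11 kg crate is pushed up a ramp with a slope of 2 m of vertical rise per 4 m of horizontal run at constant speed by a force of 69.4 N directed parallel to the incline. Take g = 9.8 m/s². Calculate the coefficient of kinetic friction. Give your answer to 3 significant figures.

At constant speed ΣF = 0 along the incline. The applied 69.4 N acts up the slope; the weight component mg sin 26.57° = 48.210 N and kinetic friction μN both act down the slope.
So 69.4 = 48.210 + μ × 96.419, giving μ = (69.4 − 48.210) / 96.419 = 0.2198.

0.220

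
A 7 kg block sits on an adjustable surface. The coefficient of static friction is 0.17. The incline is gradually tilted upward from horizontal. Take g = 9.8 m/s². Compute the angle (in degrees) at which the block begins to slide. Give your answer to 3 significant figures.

At the threshold of sliding, static friction is at its maximum μ_s N and exactly balances the weight component along the incline: mg sin θ = μ_s mg cos θ.
Hence tan θ = μ_s = 0.17, so θ = arctan(0.17) = 9.6480°.

9.65°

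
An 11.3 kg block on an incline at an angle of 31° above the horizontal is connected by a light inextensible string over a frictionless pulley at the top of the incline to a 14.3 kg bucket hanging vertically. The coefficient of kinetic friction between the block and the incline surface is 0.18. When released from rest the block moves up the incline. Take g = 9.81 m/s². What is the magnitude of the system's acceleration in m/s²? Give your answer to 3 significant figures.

2.58 m/s²

For the block on the incline: the weight component along the slope is m₁g sin 31° = 11.3 × 9.81 × 0.5150 = 57.089 N and the normal force is N = m₁g cos 31° = 95.020 N.
Kinetic friction opposes the block's motion up the incline: f = μN = 0.18 × 95.020 = 17.104 N acting down the slope.
Newton's second law for the block (up-slope positive): T − 57.089 − 17.104 = 11.3 a. For the hanging bucket (downward positive): 14.3 × 9.81 − T = 14.3 a.
Adding the two equations eliminates T: 66.090 = 25.6 a, so a = 2.5816 m/s².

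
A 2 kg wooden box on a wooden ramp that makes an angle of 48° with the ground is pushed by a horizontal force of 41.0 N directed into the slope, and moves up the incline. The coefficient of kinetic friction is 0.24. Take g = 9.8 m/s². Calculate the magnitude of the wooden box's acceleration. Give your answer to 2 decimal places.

1.20 m/s²

The horizontal push has components F cos 48° = 41.0 × 0.6691 = 27.433 N up the incline and F sin 48° = 41.0 × 0.7431 = 30.467 N pressing into the surface.
The normal force is therefore N = mg cos 48° + F sin 48° = 13.114 + 30.467 = 43.581 N, and kinetic friction down the slope is μN = 0.24 × 43.581 = 10.459 N.
Along the incline: F cos 48° − mg sin 48° − μN = ma, so 27.433 − 14.565 − 10.459 = 2 a, giving a = 1.2045 m/s².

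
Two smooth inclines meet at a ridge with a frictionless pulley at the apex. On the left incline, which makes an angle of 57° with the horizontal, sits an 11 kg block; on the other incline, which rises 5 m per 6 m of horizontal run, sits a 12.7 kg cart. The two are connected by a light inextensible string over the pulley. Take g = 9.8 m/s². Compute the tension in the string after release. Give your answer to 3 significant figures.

Resolve each weight along its own incline: the 11 kg mass has component 11 × 9.8 × sin 57° = 90.409 N down its slope, and the 12.7 kg mass has 12.7 × 9.8 × sin 39.81° = 79.677 N down its slope.
The 11 kg side's 90.409 N exceeds the other side's 79.677 N, so that mass slides down and the 12.7 kg mass slides up. Taking that direction as positive, Newton's second law for the whole system gives 90.409 − 79.677 = (11 + 12.7) a, so a = 10.732 / 23.7 = 0.4528 m/s².
For the 12.7 kg mass (up-slope positive): T − 79.677 = 12.7 × 0.4528, so T = 85.428 N.

85.4 N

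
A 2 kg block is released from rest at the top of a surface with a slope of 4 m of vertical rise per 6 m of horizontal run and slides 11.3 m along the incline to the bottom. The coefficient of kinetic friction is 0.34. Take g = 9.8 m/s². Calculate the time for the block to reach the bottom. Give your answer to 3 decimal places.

2.913 s

The weight component along the incline is mg sin 33.69° = 10.872 N and the normal force is N = mg cos 33.69° = 16.308 N.
Friction up the slope is f = μN = 0.34 × 16.308 = 5.545 N, so the net downslope force is 10.872 − 5.545 = 5.327 N and a = 5.327 / 2 = 2.6635 m/s².
Starting from rest, L = ½at², so t = √(2L/a) = √(2 × 11.3 / 2.6635) = 2.9129 s.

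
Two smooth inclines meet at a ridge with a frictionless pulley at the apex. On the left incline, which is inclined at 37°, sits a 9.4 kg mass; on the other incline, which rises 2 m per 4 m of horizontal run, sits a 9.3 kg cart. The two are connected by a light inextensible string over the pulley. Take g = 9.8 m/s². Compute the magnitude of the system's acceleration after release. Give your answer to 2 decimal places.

0.79 m/s²

Resolve each weight along its own incline: the 9.4 kg mass has component 9.4 × 9.8 × sin 37° = 55.439 N down its slope, and the 9.3 kg mass has 9.3 × 9.8 × sin 26.57° = 40.759 N down its slope.
The 9.4 kg side's 55.439 N exceeds the other side's 40.759 N, so that mass slides down and the 9.3 kg mass slides up. Taking that direction as positive, Newton's second law for the whole system gives 55.439 − 40.759 = (9.4 + 9.3) a, so a = 14.680 / 18.7 = 0.7850 m/s².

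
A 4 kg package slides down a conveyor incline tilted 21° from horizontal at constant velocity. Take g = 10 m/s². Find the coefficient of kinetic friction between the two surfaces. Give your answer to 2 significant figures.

0.38

At constant velocity the net force along the incline is zero: mg sin 21° = μ mg cos 21°.
So μ = tan 21° = 0.3584 / 0.9336 = 0.3839.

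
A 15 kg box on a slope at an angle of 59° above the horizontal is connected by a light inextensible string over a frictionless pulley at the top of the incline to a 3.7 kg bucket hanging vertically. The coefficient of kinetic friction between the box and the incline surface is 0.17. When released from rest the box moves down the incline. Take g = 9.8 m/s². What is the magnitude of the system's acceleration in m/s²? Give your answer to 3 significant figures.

4.11 m/s²

For the box on the incline: the weight component along the slope is m₁g sin 59° = 15 × 9.8 × 0.8572 = 126.008 N and the normal force is N = m₁g cos 59° = 75.711 N.
Kinetic friction opposes the box's motion down the incline: f = μN = 0.17 × 75.711 = 12.871 N acting up the slope.
Newton's second law for the box (down-slope positive): 126.008 − 12.871 − T = 15 a. For the hanging bucket (upward positive): T − 3.7 × 9.8 = 3.7 a.
Adding the two equations eliminates T: 76.877 = 18.7 a, so a = 4.1111 m/s².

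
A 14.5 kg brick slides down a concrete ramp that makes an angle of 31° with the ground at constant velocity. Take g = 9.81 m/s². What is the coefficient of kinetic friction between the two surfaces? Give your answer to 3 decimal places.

0.601

At constant velocity the net force along the incline is zero: mg sin 31° = μ mg cos 31°.
So μ = tan 31° = 0.5150 / 0.8572 = 0.6008.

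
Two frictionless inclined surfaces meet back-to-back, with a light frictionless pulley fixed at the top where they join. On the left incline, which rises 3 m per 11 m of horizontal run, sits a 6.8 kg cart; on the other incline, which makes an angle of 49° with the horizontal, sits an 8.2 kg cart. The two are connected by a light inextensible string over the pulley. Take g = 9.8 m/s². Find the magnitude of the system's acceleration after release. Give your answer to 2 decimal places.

Resolve each weight along its own incline: the 6.8 kg mass has component 6.8 × 9.8 × sin 15.26° = 17.534 N down its slope, and the 8.2 kg mass has 8.2 × 9.8 × sin 49° = 60.648 N down its slope.
The 8.2 kg side's 60.648 N exceeds the other side's 17.534 N, so that mass slides down and the 6.8 kg mass slides up. Taking that direction as positive, Newton's second law for the whole system gives 60.648 − 17.534 = (6.8 + 8.2) a, so a = 43.114 / 15 = 2.8743 m/s².

2.87 m/s²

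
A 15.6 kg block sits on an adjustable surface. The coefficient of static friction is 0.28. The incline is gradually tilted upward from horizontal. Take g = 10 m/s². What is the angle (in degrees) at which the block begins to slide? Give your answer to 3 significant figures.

At the threshold of sliding, static friction is at its maximum μ_s N and exactly balances the weight component along the incline: mg sin θ = μ_s mg cos θ.
Hence tan θ = μ_s = 0.28, so θ = arctan(0.28) = 15.6422°.

15.6°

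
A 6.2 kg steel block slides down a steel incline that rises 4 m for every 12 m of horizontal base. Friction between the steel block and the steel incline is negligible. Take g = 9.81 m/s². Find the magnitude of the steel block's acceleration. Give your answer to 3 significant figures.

Resolving the weight along the incline: the component pulling the steel block down the slope is mg sin 18.43° = 6.2 × 9.81 × 0.3162 = 19.232 N, and the normal force is N = mg cos 18.43° = 6.2 × 9.81 × 0.9487 = 57.702 N.
With no friction the net force along the incline is 19.232 N, so a = g sin 18.43° = 19.232 / 6.2 = 3.1019 m/s².

3.10 m/s²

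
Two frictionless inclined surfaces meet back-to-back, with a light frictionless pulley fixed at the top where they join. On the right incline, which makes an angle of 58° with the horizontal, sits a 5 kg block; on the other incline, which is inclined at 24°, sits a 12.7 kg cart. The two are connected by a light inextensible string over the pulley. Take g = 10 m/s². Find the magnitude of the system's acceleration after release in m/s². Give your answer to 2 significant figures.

Resolve each weight along its own incline: the 5 kg mass has component 5 × 10 × sin 58° = 42.402 N down its slope, and the 12.7 kg mass has 12.7 × 10 × sin 24° = 51.656 N down its slope.
The 12.7 kg side's 51.656 N exceeds the other side's 42.402 N, so that mass slides down and the 5 kg mass slides up. Taking that direction as positive, Newton's second law for the whole system gives 51.656 − 42.402 = (5 + 12.7) a, so a = 9.254 / 17.7 = 0.5228 m/s².

0.52 m/s²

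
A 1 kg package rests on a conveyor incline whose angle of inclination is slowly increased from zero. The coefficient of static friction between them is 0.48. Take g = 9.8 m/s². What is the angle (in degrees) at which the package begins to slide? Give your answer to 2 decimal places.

25.64°

At the threshold of sliding, static friction is at its maximum μ_s N and exactly balances the weight component along the incline: mg sin θ = μ_s mg cos θ.
Hence tan θ = μ_s = 0.48, so θ = arctan(0.48) = 25.6410°.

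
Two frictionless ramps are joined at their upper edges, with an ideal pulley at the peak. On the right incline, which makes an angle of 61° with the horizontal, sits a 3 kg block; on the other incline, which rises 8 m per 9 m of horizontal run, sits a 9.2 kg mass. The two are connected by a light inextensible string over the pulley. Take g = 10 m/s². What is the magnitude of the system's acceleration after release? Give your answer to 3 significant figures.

2.86 m/s²

Resolve each weight along its own incline: the 3 kg mass has component 3 × 10 × sin 61° = 26.239 N down its slope, and the 9.2 kg mass has 9.2 × 10 × sin 41.63° = 61.121 N down its slope.
The 9.2 kg side's 61.121 N exceeds the other side's 26.239 N, so that mass slides down and the 3 kg mass slides up. Taking that direction as positive, Newton's second law for the whole system gives 61.121 − 26.239 = (3 + 9.2) a, so a = 34.882 / 12.2 = 2.8592 m/s².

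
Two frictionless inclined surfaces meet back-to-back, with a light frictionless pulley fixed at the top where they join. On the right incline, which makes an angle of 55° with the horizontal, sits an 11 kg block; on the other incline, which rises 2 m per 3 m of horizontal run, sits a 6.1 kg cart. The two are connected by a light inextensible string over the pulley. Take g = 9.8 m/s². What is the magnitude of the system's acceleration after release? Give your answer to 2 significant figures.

3.2 m/s²

Resolve each weight along its own incline: the 11 kg mass has component 11 × 9.8 × sin 55° = 88.305 N down its slope, and the 6.1 kg mass has 6.1 × 9.8 × sin 33.69° = 33.160 N down its slope.
The 11 kg side's 88.305 N exceeds the other side's 33.160 N, so that mass slides down and the 6.1 kg mass slides up. Taking that direction as positive, Newton's second law for the whole system gives 88.305 − 33.160 = (11 + 6.1) a, so a = 55.145 / 17.1 = 3.2249 m/s².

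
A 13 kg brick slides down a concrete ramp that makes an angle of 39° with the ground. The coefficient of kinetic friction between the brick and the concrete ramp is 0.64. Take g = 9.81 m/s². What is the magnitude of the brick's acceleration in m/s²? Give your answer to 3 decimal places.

1.294 m/s²

Resolving the weight along the incline: the component pulling the brick down the slope is mg sin 39° = 13 × 9.81 × 0.6293 = 80.255 N, and the normal force is N = mg cos 39° = 13 × 9.81 × 0.7771 = 99.104 N.
Kinetic friction acts up the slope with magnitude f = μN = 0.64 × 99.104 = 63.427 N.
Net force along the incline is 80.255 − 63.427 = 16.828 N, so a = 16.828 / 13 = 1.2945 m/s².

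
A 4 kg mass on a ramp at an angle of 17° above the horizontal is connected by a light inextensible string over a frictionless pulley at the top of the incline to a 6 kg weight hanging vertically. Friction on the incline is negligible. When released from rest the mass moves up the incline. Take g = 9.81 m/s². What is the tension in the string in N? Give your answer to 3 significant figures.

30.4 N

For the mass on the incline: the weight component along the slope is m₁g sin 17° = 4 × 9.81 × 0.2924 = 11.474 N and the normal force is N = m₁g cos 17° = 37.525 N.
Newton's second law for the mass (up-slope positive): T − 11.474 = 4 a. For the hanging weight (downward positive): 6 × 9.81 − T = 6 a.
Adding the two equations eliminates T: 47.386 = 10 a, so a = 4.7386 m/s².
Then from the hanging weight's equation, T = 6 × (9.81 − 4.7386) = 30.428 N.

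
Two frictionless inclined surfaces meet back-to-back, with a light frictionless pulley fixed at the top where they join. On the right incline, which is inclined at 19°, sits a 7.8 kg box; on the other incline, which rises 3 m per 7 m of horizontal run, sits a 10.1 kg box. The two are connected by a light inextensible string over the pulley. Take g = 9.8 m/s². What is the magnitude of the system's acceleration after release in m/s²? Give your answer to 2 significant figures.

0.79 m/s²

Resolve each weight along its own incline: the 7.8 kg mass has component 7.8 × 9.8 × sin 19° = 24.886 N down its slope, and the 10.1 kg mass has 10.1 × 9.8 × sin 23.20° = 38.990 N down its slope.
The 10.1 kg side's 38.990 N exceeds the other side's 24.886 N, so that mass slides down and the 7.8 kg mass slides up. Taking that direction as positive, Newton's second law for the whole system gives 38.990 − 24.886 = (7.8 + 10.1) a, so a = 14.104 / 17.9 = 0.7879 m/s².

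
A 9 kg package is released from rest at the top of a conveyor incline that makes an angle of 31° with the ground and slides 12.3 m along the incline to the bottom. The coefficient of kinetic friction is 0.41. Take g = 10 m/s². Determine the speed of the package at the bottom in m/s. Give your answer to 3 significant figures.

The weight component along the incline is mg sin 31° = 46.353 N and the normal force is N = mg cos 31° = 77.145 N.
Friction up the slope is f = μN = 0.41 × 77.145 = 31.629 N, so the net downslope force is 46.353 − 31.629 = 14.724 N and a = 14.724 / 9 = 1.6360 m/s².
Starting from rest over a distance of 12.3 m, v² = 2aL = 2 × 1.6360 × 12.3 = 40.2456, so v = 6.3439 m/s.

6.34 m/s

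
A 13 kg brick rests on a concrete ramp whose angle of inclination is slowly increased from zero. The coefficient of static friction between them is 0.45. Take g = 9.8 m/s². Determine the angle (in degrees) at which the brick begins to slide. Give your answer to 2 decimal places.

24.23°

At the threshold of sliding, static friction is at its maximum μ_s N and exactly balances the weight component along the incline: mg sin θ = μ_s mg cos θ.
Hence tan θ = μ_s = 0.45, so θ = arctan(0.45) = 24.2277°.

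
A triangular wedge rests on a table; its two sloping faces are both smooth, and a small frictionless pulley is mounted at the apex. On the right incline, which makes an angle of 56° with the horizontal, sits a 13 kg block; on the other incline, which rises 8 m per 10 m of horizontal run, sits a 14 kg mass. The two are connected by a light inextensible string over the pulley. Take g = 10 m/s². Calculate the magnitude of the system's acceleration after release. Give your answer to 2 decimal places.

Resolve each weight along its own incline: the 13 kg mass has component 13 × 10 × sin 56° = 107.775 N down its slope, and the 14 kg mass has 14 × 10 × sin 38.66° = 87.457 N down its slope.
The 13 kg side's 107.775 N exceeds the other side's 87.457 N, so that mass slides down and the 14 kg mass slides up. Taking that direction as positive, Newton's second law for the whole system gives 107.775 − 87.457 = (13 + 14) a, so a = 20.318 / 27 = 0.7525 m/s².

0.75 m/s²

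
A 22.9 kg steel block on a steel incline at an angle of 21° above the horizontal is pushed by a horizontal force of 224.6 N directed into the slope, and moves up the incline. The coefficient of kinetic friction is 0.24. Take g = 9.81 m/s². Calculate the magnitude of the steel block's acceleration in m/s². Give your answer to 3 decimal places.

The horizontal push has components F cos 21° = 224.6 × 0.9336 = 209.687 N up the incline and F sin 21° = 224.6 × 0.3584 = 80.497 N pressing into the surface.
The normal force is therefore N = mg cos 21° + F sin 21° = 209.732 + 80.497 = 290.229 N, and kinetic friction down the slope is μN = 0.24 × 290.229 = 69.655 N.
Along the incline: F cos 21° − mg sin 21° − μN = ma, so 209.687 − 80.514 − 69.655 = 22.9 a, giving a = 2.5990 m/s².

2.599 m/s²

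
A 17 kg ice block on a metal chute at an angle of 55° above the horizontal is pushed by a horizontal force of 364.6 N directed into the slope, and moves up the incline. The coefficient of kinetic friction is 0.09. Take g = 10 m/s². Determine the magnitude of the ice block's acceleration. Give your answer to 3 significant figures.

2.01 m/s²

The horizontal push has components F cos 55° = 364.6 × 0.5736 = 209.135 N up the incline and F sin 55° = 364.6 × 0.8192 = 298.680 N pressing into the surface.
The normal force is therefore N = mg cos 55° + F sin 55° = 97.512 + 298.680 = 396.192 N, and kinetic friction down the slope is μN = 0.09 × 396.192 = 35.657 N.
Along the incline: F cos 55° − mg sin 55° − μN = ma, so 209.135 − 139.264 − 35.657 = 17 a, giving a = 2.0126 m/s².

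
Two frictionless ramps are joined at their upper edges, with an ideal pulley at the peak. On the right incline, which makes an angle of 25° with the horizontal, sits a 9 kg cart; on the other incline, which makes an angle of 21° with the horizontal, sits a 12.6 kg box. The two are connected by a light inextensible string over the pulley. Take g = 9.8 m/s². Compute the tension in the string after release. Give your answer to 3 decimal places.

40.182 N

Resolve each weight along its own incline: the 9 kg mass has component 9 × 9.8 × sin 25° = 37.275 N down its slope, and the 12.6 kg mass has 12.6 × 9.8 × sin 21° = 44.251 N down its slope.
The 12.6 kg side's 44.251 N exceeds the other side's 37.275 N, so that mass slides down and the 9 kg mass slides up. Taking that direction as positive, Newton's second law for the whole system gives 44.251 − 37.275 = (9 + 12.6) a, so a = 6.976 / 21.6 = 0.3230 m/s².
For the 9 kg mass (up-slope positive): T − 37.275 = 9 × 0.3230, so T = 40.182 N.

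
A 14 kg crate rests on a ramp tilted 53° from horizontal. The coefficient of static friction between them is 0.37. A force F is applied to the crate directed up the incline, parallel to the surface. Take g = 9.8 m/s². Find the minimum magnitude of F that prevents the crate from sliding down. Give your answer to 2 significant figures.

The normal force is N = mg cos 53° = 82.569 N. With F at its minimum the crate is on the verge of sliding down, so static friction is at its maximum μ_s N = 0.37 × 82.569 = 30.551 N and acts up the slope.
Equilibrium along the incline: F + μ_s N = mg sin 53°, so F = 109.573 − 30.551 = 79.022 N.

79 N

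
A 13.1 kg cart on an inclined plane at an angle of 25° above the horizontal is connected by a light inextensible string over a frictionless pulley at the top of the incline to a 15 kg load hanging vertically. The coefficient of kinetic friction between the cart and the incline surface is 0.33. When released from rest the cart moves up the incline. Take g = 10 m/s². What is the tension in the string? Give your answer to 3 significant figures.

120 N

For the cart on the incline: the weight component along the slope is m₁g sin 25° = 13.1 × 10 × 0.4226 = 55.361 N and the normal force is N = m₁g cos 25° = 118.726 N.
Kinetic friction opposes the cart's motion up the incline: f = μN = 0.33 × 118.726 = 39.180 N acting down the slope.
Newton's second law for the cart (up-slope positive): T − 55.361 − 39.180 = 13.1 a. For the hanging load (downward positive): 15 × 10 − T = 15 a.
Adding the two equations eliminates T: 55.459 = 28.1 a, so a = 1.9736 m/s².
Then from the hanging load's equation, T = 15 × (10 − 1.9736) = 120.396 N.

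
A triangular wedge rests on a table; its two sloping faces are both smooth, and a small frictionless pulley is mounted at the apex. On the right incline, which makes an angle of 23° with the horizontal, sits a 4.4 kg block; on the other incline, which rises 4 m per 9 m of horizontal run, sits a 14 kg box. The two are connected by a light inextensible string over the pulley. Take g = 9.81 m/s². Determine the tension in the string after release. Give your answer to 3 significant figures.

26.2 N

Resolve each weight along its own incline: the 4.4 kg mass has component 4.4 × 9.81 × sin 23° = 16.866 N down its slope, and the 14 kg mass has 14 × 9.81 × sin 23.96° = 55.779 N down its slope.
The 14 kg side's 55.779 N exceeds the other side's 16.866 N, so that mass slides down and the 4.4 kg mass slides up. Taking that direction as positive, Newton's second law for the whole system gives 55.779 − 16.866 = (4.4 + 14) a, so a = 38.913 / 18.4 = 2.1148 m/s².
For the 4.4 kg mass (up-slope positive): T − 16.866 = 4.4 × 2.1148, so T = 26.171 N.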